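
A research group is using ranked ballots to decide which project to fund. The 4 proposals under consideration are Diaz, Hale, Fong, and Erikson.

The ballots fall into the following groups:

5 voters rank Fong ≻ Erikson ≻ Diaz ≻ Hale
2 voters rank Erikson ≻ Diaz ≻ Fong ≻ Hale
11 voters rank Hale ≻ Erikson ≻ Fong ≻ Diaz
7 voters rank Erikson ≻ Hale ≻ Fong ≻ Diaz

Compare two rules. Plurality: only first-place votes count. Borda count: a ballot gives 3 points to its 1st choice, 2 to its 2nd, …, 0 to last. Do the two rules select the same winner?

No

Plurality first-place counts: Diaz 0, Hale 11, Fong 5, Erikson 9 → Hale.
Borda totals: Diaz 9, Hale 47, Fong 35, Erikson 59 → Erikson.
The two rules disagree: plurality picks Hale, Borda picks Erikson.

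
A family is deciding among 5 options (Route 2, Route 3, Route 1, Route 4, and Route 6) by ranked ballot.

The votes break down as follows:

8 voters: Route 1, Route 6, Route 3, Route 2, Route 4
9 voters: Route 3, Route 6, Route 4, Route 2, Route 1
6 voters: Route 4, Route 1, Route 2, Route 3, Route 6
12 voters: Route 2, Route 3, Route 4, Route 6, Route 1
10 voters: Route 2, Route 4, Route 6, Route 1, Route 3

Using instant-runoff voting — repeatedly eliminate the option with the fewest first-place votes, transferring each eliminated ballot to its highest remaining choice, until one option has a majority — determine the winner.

Round 1: Route 2 22, Route 3 9, Route 1 8, Route 4 6, Route 6 0. Route 6 has the fewest and is eliminated.
Round 2: Route 2 22, Route 3 9, Route 1 8, Route 4 6. Route 4 has the fewest and is eliminated.
Round 3: Route 2 22, Route 1 14, Route 3 9. Route 3 has the fewest and is eliminated.
Round 4: Route 2 31, Route 1 14. Route 2 has a majority.

Route 2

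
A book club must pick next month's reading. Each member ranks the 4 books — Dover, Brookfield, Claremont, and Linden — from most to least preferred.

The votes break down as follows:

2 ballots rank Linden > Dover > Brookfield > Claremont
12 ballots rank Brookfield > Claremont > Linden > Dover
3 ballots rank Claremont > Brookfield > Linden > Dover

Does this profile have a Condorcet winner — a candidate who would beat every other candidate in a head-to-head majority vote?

Head-to-head results (17 voters total):
Dover vs Brookfield: Brookfield wins 15–2.
Dover vs Claremont: Claremont wins 15–2.
Dover vs Linden: Linden wins 17–0.
Brookfield vs Claremont: Brookfield wins 14–3.
Brookfield vs Linden: Brookfield wins 15–2.
Claremont vs Linden: Claremont wins 15–2.
Brookfield beats each rival — Dover (15–2), Claremont (14–3), Linden (15–2) — so Brookfield is the Condorcet winner.

Yes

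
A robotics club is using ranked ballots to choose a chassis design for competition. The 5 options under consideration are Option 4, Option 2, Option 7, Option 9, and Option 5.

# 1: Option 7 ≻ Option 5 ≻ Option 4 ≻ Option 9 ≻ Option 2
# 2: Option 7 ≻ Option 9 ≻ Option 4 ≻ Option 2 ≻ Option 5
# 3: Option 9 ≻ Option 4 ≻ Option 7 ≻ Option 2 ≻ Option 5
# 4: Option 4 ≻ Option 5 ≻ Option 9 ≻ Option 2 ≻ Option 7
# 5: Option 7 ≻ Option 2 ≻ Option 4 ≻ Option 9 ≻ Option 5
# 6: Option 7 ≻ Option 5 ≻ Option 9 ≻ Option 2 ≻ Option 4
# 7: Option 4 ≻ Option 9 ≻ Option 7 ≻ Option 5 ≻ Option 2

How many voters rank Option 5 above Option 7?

Ballots ranking Option 5 above Option 7: 1.
Ballots ranking Option 7 above Option 5: 6.
So 1 of 7 voters prefer Option 5 to Option 7.

1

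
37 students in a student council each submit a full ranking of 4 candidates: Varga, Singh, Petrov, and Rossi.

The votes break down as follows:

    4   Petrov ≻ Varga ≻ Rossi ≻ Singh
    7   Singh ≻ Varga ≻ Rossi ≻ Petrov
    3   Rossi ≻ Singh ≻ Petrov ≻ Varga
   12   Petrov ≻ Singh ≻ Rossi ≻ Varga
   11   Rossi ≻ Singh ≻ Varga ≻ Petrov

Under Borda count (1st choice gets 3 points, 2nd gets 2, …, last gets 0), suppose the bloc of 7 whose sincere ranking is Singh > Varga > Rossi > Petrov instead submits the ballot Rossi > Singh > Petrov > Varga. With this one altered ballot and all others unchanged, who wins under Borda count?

Borda totals with the altered ballot: Varga 19, Singh 66, Petrov 58, Rossi 79.
The switch changes the winner from Singh to Rossi.

Rossi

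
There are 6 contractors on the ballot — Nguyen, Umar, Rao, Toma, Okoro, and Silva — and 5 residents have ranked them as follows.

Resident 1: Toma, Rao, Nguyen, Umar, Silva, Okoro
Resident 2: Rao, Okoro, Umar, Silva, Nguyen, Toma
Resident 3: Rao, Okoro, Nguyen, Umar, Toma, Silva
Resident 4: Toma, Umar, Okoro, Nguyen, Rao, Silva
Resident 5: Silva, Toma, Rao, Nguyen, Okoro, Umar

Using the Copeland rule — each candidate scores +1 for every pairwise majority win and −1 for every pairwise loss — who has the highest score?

Pairwise results:
  Nguyen vs Umar: Nguyen wins 3–2.
  Nguyen vs Rao: Rao wins 4–1.
  Nguyen vs Toma: Toma wins 3–2.
  Nguyen vs Okoro: Okoro wins 3–2.
  Nguyen vs Silva: Nguyen wins 3–2.
  Umar vs Rao: Rao wins 4–1.
  Umar vs Toma: Toma wins 3–2.
  Umar vs Okoro: Okoro wins 3–2.
  Umar vs Silva: Umar wins 4–1.
  Rao vs Toma: Toma wins 3–2.
  Rao vs Okoro: Rao wins 4–1.
  Rao vs Silva: Rao wins 4–1.
  Toma vs Okoro: Toma wins 3–2.
  Toma vs Silva: Toma wins 3–2.
  Okoro vs Silva: Okoro wins 3–2.
Copeland scores (wins − losses):
  Nguyen: 2 − 3 = -1
  Umar: 1 − 4 = -3
  Rao: 4 − 1 = 3
  Toma: 5 − 0 = 5
  Okoro: 3 − 2 = 1
  Silva: 0 − 5 = -5
Toma has the best Copeland score.

Toma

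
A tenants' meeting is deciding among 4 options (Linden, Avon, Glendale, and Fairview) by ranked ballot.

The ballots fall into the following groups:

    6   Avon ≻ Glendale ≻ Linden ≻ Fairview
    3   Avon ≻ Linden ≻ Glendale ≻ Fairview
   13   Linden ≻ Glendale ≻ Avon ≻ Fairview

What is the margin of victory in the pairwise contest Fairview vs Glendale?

22

Ballots ranking Fairview above Glendale: 0.
Ballots ranking Glendale above Fairview: 6+3+13 = 22.
Glendale wins 22–0, a margin of 22.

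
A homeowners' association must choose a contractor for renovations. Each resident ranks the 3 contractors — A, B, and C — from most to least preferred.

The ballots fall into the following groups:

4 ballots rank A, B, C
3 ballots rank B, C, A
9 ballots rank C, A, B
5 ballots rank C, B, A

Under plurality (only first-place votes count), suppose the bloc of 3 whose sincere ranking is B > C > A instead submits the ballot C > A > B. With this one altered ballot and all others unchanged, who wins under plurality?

First-place totals with the altered ballot: A 4, B 0, C 17.
The winner is unchanged: still C.

C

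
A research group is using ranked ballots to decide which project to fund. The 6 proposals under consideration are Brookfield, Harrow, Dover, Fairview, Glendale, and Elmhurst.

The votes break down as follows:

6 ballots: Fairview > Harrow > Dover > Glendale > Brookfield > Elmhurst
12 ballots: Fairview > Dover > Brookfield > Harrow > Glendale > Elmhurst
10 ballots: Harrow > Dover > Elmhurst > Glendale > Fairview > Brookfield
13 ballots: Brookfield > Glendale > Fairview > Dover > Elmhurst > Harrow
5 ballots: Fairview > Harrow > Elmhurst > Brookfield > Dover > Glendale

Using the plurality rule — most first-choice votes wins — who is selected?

Fairview

First-place vote totals:
  Brookfield: 13
  Harrow: 10
  Dover: 0
  Fairview: 23
  Glendale: 0
  Elmhurst: 0
Fairview has the most first-place votes.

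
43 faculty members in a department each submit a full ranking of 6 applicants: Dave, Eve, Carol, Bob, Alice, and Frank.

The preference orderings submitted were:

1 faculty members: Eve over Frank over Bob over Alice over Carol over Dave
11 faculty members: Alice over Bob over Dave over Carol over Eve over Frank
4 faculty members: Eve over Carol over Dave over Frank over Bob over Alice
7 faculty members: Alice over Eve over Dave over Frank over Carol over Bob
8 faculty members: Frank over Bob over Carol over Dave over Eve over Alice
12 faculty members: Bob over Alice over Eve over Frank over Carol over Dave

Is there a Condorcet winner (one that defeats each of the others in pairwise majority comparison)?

Yes

Head-to-head results (43 voters total):
Dave vs Eve: Eve wins 24–19.
Dave vs Carol: Carol wins 25–18.
Dave vs Bob: Bob wins 32–11.
Dave vs Alice: Alice wins 31–12.
Dave vs Frank: Dave wins 22–21.
Eve vs Carol: Eve wins 24–19.
Eve vs Bob: Bob wins 31–12.
Eve vs Alice: Alice wins 30–13.
Eve vs Frank: Eve wins 35–8.
Carol vs Bob: Bob wins 32–11.
Carol vs Alice: Alice wins 31–12.
Carol vs Frank: Frank wins 28–15.
Bob vs Alice: Bob wins 25–18.
Bob vs Frank: Bob wins 23–20.
Alice vs Frank: Alice wins 30–13.
Bob beats each rival — Dave (32–11), Eve (31–12), Carol (32–11), Alice (25–18), Frank (23–20) — so Bob is the Condorcet winner.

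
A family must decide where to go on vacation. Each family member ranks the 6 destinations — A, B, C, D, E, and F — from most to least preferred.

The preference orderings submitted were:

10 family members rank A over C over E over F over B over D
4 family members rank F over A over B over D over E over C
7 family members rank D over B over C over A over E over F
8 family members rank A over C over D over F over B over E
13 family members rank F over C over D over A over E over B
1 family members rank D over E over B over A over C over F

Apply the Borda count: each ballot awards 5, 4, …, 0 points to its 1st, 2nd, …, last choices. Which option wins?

A

Borda scores:
  A: 10·5 + 4·4 + 7·2 + 8·5 + 13·2 + 2 = 148
  B: 10·1 + 4·3 + 7·4 + 8·1 + 13·0 + 3 = 61
  C: 10·4 + 4·0 + 7·3 + 8·4 + 13·4 + 1 = 146
  D: 10·0 + 4·2 + 7·5 + 8·3 + 13·3 + 5 = 111
  E: 10·3 + 4·1 + 7·1 + 8·0 + 13·1 + 4 = 58
  F: 10·2 + 4·5 + 7·0 + 8·2 + 13·5 + 0 = 121
A has the highest total.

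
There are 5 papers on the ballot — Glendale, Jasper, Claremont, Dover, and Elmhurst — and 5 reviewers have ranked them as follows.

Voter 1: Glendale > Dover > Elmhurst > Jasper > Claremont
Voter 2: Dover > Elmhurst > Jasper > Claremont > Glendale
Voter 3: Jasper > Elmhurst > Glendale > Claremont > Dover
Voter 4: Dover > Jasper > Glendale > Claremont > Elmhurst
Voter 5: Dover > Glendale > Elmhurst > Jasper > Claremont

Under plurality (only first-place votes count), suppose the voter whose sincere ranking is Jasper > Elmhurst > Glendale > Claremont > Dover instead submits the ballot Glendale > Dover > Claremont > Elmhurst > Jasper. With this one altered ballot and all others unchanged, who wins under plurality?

First-place totals with the altered ballot: Glendale 2, Jasper 0, Claremont 0, Dover 3, Elmhurst 0.
The winner is unchanged: still Dover.

Dover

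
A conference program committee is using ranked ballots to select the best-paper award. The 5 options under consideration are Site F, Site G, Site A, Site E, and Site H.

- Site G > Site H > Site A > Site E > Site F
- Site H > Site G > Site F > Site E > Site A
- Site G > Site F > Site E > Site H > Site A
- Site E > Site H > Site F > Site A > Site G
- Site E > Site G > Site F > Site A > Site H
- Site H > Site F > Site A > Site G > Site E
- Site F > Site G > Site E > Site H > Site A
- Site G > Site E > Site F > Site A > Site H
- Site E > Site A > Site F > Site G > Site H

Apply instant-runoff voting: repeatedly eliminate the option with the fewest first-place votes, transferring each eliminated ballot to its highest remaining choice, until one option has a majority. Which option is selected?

Round 1: Site G 3, Site E 3, Site H 2, Site F 1, Site A 0. Site A has the fewest and is eliminated.
Round 2: Site G 3, Site E 3, Site H 2, Site F 1. Site F has the fewest and is eliminated.
Round 3: Site G 4, Site E 3, Site H 2. Site H has the fewest and is eliminated.
Round 4: Site G 6, Site E 3. Site G has a majority.

Site G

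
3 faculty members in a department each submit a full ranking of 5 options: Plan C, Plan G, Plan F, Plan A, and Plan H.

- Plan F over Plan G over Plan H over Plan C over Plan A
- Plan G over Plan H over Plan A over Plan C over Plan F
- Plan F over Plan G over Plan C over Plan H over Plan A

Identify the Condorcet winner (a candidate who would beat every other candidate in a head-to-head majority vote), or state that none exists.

Plan F

Head-to-head results (3 voters total):
Plan C vs Plan G: Plan G wins 3–0.
Plan C vs Plan F: Plan F wins 2–1.
Plan C vs Plan A: Plan C wins 2–1.
Plan C vs Plan H: Plan H wins 2–1.
Plan G vs Plan F: Plan F wins 2–1.
Plan G vs Plan A: Plan G wins 3–0.
Plan G vs Plan H: Plan G wins 3–0.
Plan F vs Plan A: Plan F wins 2–1.
Plan F vs Plan H: Plan F wins 2–1.
Plan A vs Plan H: Plan H wins 3–0.
Plan F beats each rival — Plan C (2–1), Plan G (2–1), Plan A (2–1), Plan H (2–1) — so Plan F is the Condorcet winner.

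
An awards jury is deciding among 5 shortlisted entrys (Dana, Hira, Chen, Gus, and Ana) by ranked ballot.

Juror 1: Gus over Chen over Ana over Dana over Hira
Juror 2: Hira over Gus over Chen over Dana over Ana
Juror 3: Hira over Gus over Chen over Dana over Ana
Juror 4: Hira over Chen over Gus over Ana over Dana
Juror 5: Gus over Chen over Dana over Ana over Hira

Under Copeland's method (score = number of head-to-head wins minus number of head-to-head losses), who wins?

Pairwise results:
  Dana vs Hira: Hira wins 3–2.
  Dana vs Chen: Chen wins 5–0.
  Dana vs Gus: Gus wins 5–0.
  Dana vs Ana: Dana wins 3–2.
  Hira vs Chen: Hira wins 3–2.
  Hira vs Gus: Hira wins 3–2.
  Hira vs Ana: Hira wins 3–2.
  Chen vs Gus: Gus wins 4–1.
  Chen vs Ana: Chen wins 5–0.
  Gus vs Ana: Gus wins 5–0.
Copeland scores (wins − losses):
  Dana: 1 − 3 = -2
  Hira: 4 − 0 = 4
  Chen: 2 − 2 = 0
  Gus: 3 − 1 = 2
  Ana: 0 − 4 = -4
Hira has the best Copeland score.

Hira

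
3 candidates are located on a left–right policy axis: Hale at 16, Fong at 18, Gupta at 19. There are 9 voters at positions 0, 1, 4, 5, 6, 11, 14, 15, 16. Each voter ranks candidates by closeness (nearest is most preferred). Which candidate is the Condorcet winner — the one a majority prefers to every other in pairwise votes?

With single-peaked preferences on a line, the Condorcet winner is the candidate closest to the median voter.
The median voter (position 6) is closest to Hale at 16.
Check: Hale vs Fong — voters closer to Hale: 9 of 9.

Hale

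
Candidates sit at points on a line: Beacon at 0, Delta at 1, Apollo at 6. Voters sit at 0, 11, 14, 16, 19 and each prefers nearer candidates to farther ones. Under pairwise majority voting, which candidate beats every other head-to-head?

Apollo

With single-peaked preferences on a line, the Condorcet winner is the candidate closest to the median voter.
The median voter (position 14) is closest to Apollo at 6.
Check: Apollo vs Beacon — voters closer to Apollo: 4 of 5.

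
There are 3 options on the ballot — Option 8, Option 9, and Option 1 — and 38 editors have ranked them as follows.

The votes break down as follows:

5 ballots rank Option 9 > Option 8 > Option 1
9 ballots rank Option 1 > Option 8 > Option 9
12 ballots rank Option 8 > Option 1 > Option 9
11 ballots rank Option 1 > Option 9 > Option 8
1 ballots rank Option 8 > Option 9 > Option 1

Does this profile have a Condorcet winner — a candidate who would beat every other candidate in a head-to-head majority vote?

Head-to-head results (38 voters total):
Option 8 vs Option 9: Option 8 wins 22–16.
Option 8 vs Option 1: Option 1 wins 20–18.
Option 9 vs Option 1: Option 1 wins 32–6.
Option 1 beats each rival — Option 8 (20–18), Option 9 (32–6) — so Option 1 is the Condorcet winner.

Yes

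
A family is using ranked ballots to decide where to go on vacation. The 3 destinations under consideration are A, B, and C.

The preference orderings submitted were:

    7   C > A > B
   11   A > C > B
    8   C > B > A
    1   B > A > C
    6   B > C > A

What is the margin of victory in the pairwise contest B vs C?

19

Ballots ranking B above C: 1+6 = 7.
Ballots ranking C above B: 7+11+8 = 26.
C wins 26–7, a margin of 19.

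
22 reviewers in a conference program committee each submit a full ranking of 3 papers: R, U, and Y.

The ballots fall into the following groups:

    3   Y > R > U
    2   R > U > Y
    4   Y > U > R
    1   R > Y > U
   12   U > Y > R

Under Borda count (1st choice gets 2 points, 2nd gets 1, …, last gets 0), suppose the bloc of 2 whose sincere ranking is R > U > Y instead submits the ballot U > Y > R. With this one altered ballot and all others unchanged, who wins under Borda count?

Borda totals with the altered ballot: R 5, U 32, Y 29.
The winner is unchanged: still U.

U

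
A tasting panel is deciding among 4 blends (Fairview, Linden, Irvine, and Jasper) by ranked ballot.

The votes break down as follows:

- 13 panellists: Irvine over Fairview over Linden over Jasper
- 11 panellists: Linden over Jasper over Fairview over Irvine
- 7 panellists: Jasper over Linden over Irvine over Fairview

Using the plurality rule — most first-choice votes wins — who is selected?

First-place vote totals:
  Fairview: 0
  Linden: 11
  Irvine: 13
  Jasper: 7
Irvine has the most first-place votes.

Irvine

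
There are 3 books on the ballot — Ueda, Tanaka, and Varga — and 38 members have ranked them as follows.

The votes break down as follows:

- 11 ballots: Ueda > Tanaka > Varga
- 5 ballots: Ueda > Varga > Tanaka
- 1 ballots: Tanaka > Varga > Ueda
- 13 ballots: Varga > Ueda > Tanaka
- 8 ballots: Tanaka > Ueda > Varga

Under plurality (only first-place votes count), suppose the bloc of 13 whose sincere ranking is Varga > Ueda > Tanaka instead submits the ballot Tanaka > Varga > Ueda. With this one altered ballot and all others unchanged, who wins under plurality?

First-place totals with the altered ballot: Ueda 16, Tanaka 22, Varga 0.
The switch changes the winner from Ueda to Tanaka.

Tanaka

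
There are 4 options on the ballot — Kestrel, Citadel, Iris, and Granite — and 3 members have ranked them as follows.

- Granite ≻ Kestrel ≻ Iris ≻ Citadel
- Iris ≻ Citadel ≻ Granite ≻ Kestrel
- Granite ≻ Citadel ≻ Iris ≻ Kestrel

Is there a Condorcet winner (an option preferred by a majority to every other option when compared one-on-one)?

Head-to-head results (3 voters total):
Kestrel vs Citadel: Citadel wins 2–1.
Kestrel vs Iris: Iris wins 2–1.
Kestrel vs Granite: Granite wins 3–0.
Citadel vs Iris: Iris wins 2–1.
Citadel vs Granite: Granite wins 2–1.
Iris vs Granite: Granite wins 2–1.
Granite beats each rival — Kestrel (3–0), Citadel (2–1), Iris (2–1) — so Granite is the Condorcet winner.

Yes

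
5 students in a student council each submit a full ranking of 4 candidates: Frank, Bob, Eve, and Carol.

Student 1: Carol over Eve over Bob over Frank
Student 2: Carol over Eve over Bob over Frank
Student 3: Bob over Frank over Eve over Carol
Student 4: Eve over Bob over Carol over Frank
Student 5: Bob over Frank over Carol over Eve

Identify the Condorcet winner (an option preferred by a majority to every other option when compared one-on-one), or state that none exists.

Head-to-head results (5 voters total):
Frank vs Bob: Bob wins 5–0.
Frank vs Eve: Eve wins 3–2.
Frank vs Carol: Carol wins 3–2.
Bob vs Eve: Eve wins 3–2.
Bob vs Carol: Bob wins 3–2.
Eve vs Carol: Carol wins 3–2.
No candidate beats all others: Bob beats Carol beats Eve beats Bob, a majority cycle.

There is no Condorcet winner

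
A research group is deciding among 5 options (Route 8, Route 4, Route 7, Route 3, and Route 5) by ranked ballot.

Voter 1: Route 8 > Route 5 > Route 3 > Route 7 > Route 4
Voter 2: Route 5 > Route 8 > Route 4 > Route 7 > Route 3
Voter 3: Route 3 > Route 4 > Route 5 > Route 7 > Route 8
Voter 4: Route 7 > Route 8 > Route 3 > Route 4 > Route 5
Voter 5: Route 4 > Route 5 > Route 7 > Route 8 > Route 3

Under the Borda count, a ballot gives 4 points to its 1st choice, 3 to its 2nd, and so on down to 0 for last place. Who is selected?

Route 5

Borda scores:
  Route 8: 4 + 3 + 0 + 3 + 1 = 11
  Route 4: 0 + 2 + 3 + 1 + 4 = 10
  Route 7: 1 + 1 + 1 + 4 + 2 = 9
  Route 3: 2 + 0 + 4 + 2 + 0 = 8
  Route 5: 3 + 4 + 2 + 0 + 3 = 12
Route 5 has the highest total.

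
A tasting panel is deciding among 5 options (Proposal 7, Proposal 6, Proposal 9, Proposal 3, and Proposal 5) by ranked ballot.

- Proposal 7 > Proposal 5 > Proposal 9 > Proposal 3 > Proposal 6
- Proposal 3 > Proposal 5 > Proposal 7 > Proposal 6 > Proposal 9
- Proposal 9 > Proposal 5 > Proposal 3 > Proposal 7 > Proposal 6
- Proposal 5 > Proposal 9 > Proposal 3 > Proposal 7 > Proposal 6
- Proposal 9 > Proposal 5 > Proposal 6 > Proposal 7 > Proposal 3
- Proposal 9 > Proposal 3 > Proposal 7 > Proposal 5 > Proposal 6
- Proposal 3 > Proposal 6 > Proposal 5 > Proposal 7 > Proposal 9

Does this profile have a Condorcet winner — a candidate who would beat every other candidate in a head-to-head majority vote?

Head-to-head results (7 voters total):
Proposal 7 vs Proposal 6: Proposal 7 wins 5–2.
Proposal 7 vs Proposal 9: Proposal 9 wins 4–3.
Proposal 7 vs Proposal 3: Proposal 3 wins 5–2.
Proposal 7 vs Proposal 5: Proposal 5 wins 5–2.
Proposal 6 vs Proposal 9: Proposal 9 wins 5–2.
Proposal 6 vs Proposal 3: Proposal 3 wins 6–1.
Proposal 6 vs Proposal 5: Proposal 5 wins 6–1.
Proposal 9 vs Proposal 3: Proposal 9 wins 5–2.
Proposal 9 vs Proposal 5: Proposal 5 wins 4–3.
Proposal 3 vs Proposal 5: Proposal 5 wins 4–3.
Proposal 5 beats each rival — Proposal 7 (5–2), Proposal 6 (6–1), Proposal 9 (4–3), Proposal 3 (4–3) — so Proposal 5 is the Condorcet winner.

Yes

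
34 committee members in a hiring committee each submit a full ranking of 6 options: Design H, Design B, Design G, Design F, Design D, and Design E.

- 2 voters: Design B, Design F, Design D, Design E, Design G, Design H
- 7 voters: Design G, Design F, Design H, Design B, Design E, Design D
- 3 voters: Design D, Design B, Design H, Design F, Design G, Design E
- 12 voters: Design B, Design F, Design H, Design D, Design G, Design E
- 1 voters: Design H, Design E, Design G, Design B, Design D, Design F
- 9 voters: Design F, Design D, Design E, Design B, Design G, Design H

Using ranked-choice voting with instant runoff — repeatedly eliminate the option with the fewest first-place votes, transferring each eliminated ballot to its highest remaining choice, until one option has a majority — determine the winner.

Design B

Round 1: Design B 14, Design F 9, Design G 7, Design D 3, Design H 1, Design E 0. Design E has the fewest and is eliminated.
Round 2: Design B 14, Design F 9, Design G 7, Design D 3, Design H 1. Design H has the fewest and is eliminated.
Round 3: Design B 14, Design F 9, Design G 8, Design D 3. Design D has the fewest and is eliminated.
Round 4: Design B 17, Design F 9, Design G 8. Design G has the fewest and is eliminated.
Round 5: Design B 18, Design F 16. Design B has a majority.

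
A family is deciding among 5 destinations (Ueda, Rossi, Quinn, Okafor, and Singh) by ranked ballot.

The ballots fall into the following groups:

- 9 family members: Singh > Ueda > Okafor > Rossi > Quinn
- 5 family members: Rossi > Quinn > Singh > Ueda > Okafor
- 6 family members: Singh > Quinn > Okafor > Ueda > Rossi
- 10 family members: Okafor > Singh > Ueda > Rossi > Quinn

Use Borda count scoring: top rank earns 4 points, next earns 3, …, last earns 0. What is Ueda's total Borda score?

58

Borda scores:
  Ueda: 9·3 + 5·1 + 6·1 + 10·2 = 58
  Rossi: 9·1 + 5·4 + 6·0 + 10·1 = 39
  Quinn: 9·0 + 5·3 + 6·3 + 10·0 = 33
  Okafor: 9·2 + 5·0 + 6·2 + 10·4 = 70
  Singh: 9·4 + 5·2 + 6·4 + 10·3 = 100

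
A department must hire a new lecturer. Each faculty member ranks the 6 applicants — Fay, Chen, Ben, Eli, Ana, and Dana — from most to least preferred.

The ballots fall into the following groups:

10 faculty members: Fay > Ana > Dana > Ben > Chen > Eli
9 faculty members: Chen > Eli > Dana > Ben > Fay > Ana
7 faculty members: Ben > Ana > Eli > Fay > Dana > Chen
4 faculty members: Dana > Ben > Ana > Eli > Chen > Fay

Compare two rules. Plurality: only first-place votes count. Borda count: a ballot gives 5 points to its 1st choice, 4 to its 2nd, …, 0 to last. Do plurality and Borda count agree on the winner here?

Plurality first-place counts: Fay 10, Chen 9, Ben 7, Eli 0, Ana 0, Dana 4 → Fay.
Borda totals: Fay 73, Chen 59, Ben 89, Eli 65, Ana 80, Dana 84 → Ben.
The two rules disagree: plurality picks Fay, Borda picks Ben.

No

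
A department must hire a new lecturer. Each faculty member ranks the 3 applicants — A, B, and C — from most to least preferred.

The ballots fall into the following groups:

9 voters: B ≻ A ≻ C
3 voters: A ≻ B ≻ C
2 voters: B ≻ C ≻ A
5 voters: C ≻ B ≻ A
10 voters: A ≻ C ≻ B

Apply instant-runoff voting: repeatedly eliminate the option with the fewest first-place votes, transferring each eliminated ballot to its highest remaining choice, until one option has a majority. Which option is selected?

Round 1: A 13, B 11, C 5. C has the fewest and is eliminated.
Round 2: B 16, A 13. B has a majority.

B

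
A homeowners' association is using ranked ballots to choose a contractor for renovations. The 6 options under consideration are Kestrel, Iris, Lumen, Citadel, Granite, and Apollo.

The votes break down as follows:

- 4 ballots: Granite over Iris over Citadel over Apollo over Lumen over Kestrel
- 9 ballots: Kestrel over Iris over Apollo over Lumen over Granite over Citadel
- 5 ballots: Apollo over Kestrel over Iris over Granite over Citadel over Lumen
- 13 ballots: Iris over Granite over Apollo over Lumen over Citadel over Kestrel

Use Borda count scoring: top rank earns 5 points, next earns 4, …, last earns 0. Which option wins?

Borda scores:
  Kestrel: 4·0 + 9·5 + 5·4 + 13·0 = 65
  Iris: 4·4 + 9·4 + 5·3 + 13·5 = 132
  Lumen: 4·1 + 9·2 + 5·0 + 13·2 = 48
  Citadel: 4·3 + 9·0 + 5·1 + 13·1 = 30
  Granite: 4·5 + 9·1 + 5·2 + 13·4 = 91
  Apollo: 4·2 + 9·3 + 5·5 + 13·3 = 99
Iris has the highest total.

Iris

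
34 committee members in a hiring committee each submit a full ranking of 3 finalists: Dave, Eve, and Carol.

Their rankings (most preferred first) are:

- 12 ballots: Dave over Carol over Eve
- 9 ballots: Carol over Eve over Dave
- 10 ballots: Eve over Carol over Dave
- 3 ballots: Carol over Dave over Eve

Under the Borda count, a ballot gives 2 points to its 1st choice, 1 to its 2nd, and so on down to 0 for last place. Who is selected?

Borda scores:
  Dave: 12·2 + 9·0 + 10·0 + 3·1 = 27
  Eve: 12·0 + 9·1 + 10·2 + 3·0 = 29
  Carol: 12·1 + 9·2 + 10·1 + 3·2 = 46
Carol has the highest total.

Carol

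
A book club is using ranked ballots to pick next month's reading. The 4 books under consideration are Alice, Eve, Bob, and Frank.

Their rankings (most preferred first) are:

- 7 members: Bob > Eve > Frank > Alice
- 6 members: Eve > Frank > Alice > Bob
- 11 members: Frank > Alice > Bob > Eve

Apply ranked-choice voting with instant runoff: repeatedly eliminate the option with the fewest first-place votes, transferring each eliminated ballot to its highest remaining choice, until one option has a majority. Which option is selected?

Round 1: Frank 11, Bob 7, Eve 6, Alice 0. Alice has the fewest and is eliminated.
Round 2: Frank 11, Bob 7, Eve 6. Eve has the fewest and is eliminated.
Round 3: Frank 17, Bob 7. Frank has a majority.

Frank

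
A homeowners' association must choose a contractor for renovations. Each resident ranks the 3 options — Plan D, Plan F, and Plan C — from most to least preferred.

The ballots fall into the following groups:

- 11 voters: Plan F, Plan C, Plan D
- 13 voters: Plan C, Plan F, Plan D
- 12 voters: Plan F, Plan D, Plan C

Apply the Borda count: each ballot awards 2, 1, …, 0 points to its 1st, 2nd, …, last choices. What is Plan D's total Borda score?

12

Borda scores:
  Plan D: 11·0 + 13·0 + 12·1 = 12
  Plan F: 11·2 + 13·1 + 12·2 = 59
  Plan C: 11·1 + 13·2 + 12·0 = 37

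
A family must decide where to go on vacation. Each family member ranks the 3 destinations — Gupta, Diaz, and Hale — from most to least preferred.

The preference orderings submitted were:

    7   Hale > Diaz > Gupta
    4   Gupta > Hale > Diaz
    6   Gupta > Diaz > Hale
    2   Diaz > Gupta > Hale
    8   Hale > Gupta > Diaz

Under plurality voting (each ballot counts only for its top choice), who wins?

First-place vote totals:
  Gupta: 10
  Diaz: 2
  Hale: 15
Hale has the most first-place votes.

Hale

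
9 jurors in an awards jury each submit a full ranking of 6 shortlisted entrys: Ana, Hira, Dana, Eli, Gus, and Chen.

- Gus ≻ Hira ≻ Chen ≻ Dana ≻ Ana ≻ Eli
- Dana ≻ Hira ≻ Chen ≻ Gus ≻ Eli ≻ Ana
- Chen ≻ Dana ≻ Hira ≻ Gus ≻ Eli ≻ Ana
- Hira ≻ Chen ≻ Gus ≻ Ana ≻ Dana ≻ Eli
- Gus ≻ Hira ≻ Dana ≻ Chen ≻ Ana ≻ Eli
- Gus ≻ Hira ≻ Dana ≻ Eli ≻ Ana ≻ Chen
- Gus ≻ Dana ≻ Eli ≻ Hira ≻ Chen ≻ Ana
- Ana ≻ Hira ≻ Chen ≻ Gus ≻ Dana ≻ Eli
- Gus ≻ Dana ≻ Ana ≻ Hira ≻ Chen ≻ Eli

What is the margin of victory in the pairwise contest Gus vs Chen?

1

Ballots ranking Gus above Chen: 5.
Ballots ranking Chen above Gus: 4.
Gus wins 5–4, a margin of 1.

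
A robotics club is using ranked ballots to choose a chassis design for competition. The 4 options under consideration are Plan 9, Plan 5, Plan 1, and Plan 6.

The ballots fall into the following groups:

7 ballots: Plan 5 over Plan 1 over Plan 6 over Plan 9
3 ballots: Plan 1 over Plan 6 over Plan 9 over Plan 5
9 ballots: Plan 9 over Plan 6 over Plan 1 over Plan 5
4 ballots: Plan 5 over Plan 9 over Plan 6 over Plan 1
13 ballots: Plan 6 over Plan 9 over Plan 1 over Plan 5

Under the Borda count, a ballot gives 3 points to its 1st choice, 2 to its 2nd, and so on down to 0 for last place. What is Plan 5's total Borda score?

33

Borda scores:
  Plan 9: 7·0 + 3·1 + 9·3 + 4·2 + 13·2 = 64
  Plan 5: 7·3 + 3·0 + 9·0 + 4·3 + 13·0 = 33
  Plan 1: 7·2 + 3·3 + 9·1 + 4·0 + 13·1 = 45
  Plan 6: 7·1 + 3·2 + 9·2 + 4·1 + 13·3 = 74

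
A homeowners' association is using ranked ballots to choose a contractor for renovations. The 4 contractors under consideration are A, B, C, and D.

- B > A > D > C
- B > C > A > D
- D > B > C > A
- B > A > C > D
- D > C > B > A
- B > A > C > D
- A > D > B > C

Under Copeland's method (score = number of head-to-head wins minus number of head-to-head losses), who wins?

Pairwise results:
  A vs B: B wins 6–1.
  A vs C: A wins 4–3.
  A vs D: A wins 5–2.
  B vs C: B wins 6–1.
  B vs D: B wins 4–3.
  C vs D: D wins 4–3.
Copeland scores (wins − losses):
  A: 2 − 1 = 1
  B: 3 − 0 = 3
  C: 0 − 3 = -3
  D: 1 − 2 = -1
B has the best Copeland score.

B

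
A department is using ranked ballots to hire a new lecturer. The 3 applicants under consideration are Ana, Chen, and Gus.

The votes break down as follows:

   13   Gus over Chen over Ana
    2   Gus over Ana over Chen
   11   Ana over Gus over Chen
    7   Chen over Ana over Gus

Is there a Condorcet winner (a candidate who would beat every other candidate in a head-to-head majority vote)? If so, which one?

Head-to-head results (33 voters total):
Ana vs Chen: Chen wins 20–13.
Ana vs Gus: Ana wins 18–15.
Chen vs Gus: Gus wins 26–7.
No candidate beats all others: Ana beats Gus beats Chen beats Ana, a majority cycle.

None — there is no Condorcet winner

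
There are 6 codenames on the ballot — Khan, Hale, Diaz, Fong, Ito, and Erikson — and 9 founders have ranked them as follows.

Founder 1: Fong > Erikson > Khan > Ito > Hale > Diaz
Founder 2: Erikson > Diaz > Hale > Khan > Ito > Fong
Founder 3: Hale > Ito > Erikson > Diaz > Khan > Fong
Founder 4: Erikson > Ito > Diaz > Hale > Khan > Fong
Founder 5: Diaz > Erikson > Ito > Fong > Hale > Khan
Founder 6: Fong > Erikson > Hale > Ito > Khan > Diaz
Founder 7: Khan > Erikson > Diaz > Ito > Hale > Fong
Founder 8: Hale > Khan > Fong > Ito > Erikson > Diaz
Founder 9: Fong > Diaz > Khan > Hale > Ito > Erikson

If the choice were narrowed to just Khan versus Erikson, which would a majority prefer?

Erikson

Ballots ranking Khan above Erikson: 3.
Ballots ranking Erikson above Khan: 6.
Erikson wins the head-to-head, 6–3.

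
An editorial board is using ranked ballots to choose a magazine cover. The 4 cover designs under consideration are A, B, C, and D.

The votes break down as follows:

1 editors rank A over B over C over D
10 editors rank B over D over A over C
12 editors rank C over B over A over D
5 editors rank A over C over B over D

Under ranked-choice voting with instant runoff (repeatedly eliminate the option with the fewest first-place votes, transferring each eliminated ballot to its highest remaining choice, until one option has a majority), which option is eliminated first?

D

Round 1: C 12, B 10, A 6, D 0. D has the fewest and is eliminated.
Round 2: C 12, B 10, A 6. A has the fewest and is eliminated.
Round 3: C 17, B 11. C has a majority.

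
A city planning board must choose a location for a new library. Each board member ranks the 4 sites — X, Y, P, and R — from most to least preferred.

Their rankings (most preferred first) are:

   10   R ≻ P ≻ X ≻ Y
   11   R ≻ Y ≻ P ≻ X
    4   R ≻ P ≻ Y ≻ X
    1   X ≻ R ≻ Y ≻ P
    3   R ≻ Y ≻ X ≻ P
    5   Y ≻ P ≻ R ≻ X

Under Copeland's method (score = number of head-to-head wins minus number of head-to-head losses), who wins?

R

Pairwise results:
  X vs Y: Y wins 23–11.
  X vs P: P wins 30–4.
  X vs R: R wins 33–1.
  Y vs P: Y wins 20–14.
  Y vs R: R wins 29–5.
  P vs R: R wins 29–5.
Copeland scores (wins − losses):
  X: 0 − 3 = -3
  Y: 2 − 1 = 1
  P: 1 − 2 = -1
  R: 3 − 0 = 3
R has the best Copeland score.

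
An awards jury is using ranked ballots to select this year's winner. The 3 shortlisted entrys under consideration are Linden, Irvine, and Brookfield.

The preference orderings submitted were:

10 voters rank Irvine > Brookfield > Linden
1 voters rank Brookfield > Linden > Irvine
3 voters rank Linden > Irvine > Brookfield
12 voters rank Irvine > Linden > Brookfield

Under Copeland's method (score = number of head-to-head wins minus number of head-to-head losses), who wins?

Irvine

Pairwise results:
  Linden vs Irvine: Irvine wins 22–4.
  Linden vs Brookfield: Linden wins 15–11.
  Irvine vs Brookfield: Irvine wins 25–1.
Copeland scores (wins − losses):
  Linden: 1 − 1 = 0
  Irvine: 2 − 0 = 2
  Brookfield: 0 − 2 = -2
Irvine has the best Copeland score.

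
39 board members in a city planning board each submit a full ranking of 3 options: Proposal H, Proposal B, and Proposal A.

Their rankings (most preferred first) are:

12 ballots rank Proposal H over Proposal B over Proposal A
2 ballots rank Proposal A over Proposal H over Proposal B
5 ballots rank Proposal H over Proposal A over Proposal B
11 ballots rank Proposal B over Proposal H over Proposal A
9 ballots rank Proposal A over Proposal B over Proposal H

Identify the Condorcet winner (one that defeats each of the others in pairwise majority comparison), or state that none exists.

Head-to-head results (39 voters total):
Proposal H vs Proposal B: Proposal B wins 20–19.
Proposal H vs Proposal A: Proposal H wins 28–11.
Proposal B vs Proposal A: Proposal B wins 23–16.
Proposal B beats each rival — Proposal H (20–19), Proposal A (23–16) — so Proposal B is the Condorcet winner.

Proposal B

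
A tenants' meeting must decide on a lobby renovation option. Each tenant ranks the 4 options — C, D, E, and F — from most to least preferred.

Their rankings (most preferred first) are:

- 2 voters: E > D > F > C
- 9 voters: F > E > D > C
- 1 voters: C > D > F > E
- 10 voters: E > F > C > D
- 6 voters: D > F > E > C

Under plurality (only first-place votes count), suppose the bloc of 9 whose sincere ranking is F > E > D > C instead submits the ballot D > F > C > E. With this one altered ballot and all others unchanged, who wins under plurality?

D

First-place totals with the altered ballot: C 1, D 15, E 12, F 0.
The switch changes the winner from E to D.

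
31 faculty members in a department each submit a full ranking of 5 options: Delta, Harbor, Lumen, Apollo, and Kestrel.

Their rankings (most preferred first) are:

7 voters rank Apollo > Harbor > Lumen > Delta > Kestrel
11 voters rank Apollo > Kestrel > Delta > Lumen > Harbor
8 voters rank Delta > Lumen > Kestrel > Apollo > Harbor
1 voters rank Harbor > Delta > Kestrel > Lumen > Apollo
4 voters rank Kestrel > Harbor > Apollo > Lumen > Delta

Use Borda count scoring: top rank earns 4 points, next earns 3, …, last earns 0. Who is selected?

Borda scores:
  Delta: 7·1 + 11·2 + 8·4 + 3 + 4·0 = 64
  Harbor: 7·3 + 11·0 + 8·0 + 4 + 4·3 = 37
  Lumen: 7·2 + 11·1 + 8·3 + 1 + 4·1 = 54
  Apollo: 7·4 + 11·4 + 8·1 + 0 + 4·2 = 88
  Kestrel: 7·0 + 11·3 + 8·2 + 2 + 4·4 = 67
Apollo has the highest total.

Apollo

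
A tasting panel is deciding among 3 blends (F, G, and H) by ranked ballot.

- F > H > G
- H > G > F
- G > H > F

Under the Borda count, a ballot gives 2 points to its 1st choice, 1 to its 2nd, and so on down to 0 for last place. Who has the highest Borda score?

H

Borda scores:
  F: 2 + 0 + 0 = 2
  G: 0 + 1 + 2 = 3
  H: 1 + 2 + 1 = 4
H has the highest total.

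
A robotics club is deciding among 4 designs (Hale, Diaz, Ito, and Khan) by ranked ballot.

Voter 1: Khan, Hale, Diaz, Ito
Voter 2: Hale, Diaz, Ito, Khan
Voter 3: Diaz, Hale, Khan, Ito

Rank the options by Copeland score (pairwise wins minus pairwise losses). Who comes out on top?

Pairwise results:
  Hale vs Diaz: Hale wins 2–1.
  Hale vs Ito: Hale wins 3–0.
  Hale vs Khan: Hale wins 2–1.
  Diaz vs Ito: Diaz wins 3–0.
  Diaz vs Khan: Diaz wins 2–1.
  Ito vs Khan: Khan wins 2–1.
Copeland scores (wins − losses):
  Hale: 3 − 0 = 3
  Diaz: 2 − 1 = 1
  Ito: 0 − 3 = -3
  Khan: 1 − 2 = -1
Hale has the best Copeland score.

Hale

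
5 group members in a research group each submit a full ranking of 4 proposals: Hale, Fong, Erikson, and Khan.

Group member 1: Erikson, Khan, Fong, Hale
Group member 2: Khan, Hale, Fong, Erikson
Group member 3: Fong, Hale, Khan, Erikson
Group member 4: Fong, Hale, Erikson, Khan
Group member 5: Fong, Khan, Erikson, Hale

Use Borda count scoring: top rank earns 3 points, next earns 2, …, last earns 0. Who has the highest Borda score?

Borda scores:
  Hale: 0 + 2 + 2 + 2 + 0 = 6
  Fong: 1 + 1 + 3 + 3 + 3 = 11
  Erikson: 3 + 0 + 0 + 1 + 1 = 5
  Khan: 2 + 3 + 1 + 0 + 2 = 8
Fong has the highest total.

Fong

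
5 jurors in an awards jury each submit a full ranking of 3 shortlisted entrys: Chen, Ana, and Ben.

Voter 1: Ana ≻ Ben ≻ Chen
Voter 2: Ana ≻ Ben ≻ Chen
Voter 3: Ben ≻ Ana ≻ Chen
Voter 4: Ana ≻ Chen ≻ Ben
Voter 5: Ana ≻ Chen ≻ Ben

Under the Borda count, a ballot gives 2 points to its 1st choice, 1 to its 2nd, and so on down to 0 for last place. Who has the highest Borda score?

Ana

Borda scores:
  Chen: 0 + 0 + 0 + 1 + 1 = 2
  Ana: 2 + 2 + 1 + 2 + 2 = 9
  Ben: 1 + 1 + 2 + 0 + 0 = 4
Ana has the highest total.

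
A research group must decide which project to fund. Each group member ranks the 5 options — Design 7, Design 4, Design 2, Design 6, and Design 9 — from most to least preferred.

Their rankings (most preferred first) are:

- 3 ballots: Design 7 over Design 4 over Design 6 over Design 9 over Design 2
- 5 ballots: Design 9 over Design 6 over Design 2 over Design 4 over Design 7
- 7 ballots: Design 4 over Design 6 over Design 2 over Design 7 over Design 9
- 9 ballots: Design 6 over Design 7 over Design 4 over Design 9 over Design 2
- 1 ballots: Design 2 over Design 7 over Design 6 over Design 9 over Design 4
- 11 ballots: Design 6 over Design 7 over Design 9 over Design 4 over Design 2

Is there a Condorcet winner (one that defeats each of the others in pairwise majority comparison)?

Head-to-head results (36 voters total):
Design 7 vs Design 4: Design 7 wins 24–12.
Design 7 vs Design 2: Design 7 wins 23–13.
Design 7 vs Design 6: Design 6 wins 32–4.
Design 7 vs Design 9: Design 7 wins 31–5.
Design 4 vs Design 2: Design 4 wins 30–6.
Design 4 vs Design 6: Design 6 wins 26–10.
Design 4 vs Design 9: Design 4 wins 19–17.
Design 2 vs Design 6: Design 6 wins 35–1.
Design 2 vs Design 9: Design 9 wins 28–8.
Design 6 vs Design 9: Design 6 wins 31–5.
Design 6 beats each rival — Design 7 (32–4), Design 4 (26–10), Design 2 (35–1), Design 9 (31–5) — so Design 6 is the Condorcet winner.

Yes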